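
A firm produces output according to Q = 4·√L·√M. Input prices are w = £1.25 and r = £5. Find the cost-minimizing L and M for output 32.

L* = 16, M* = 4

Cost minimization requires the marginal rate of technical substitution to equal the input-price ratio: MP_L/MP_M = w/r.
Here MP_L/MP_M = (1/2)·(M/L)/(1/2) = (M/L). Setting this equal to 1.25/5 = 0.25 gives M = 0.25L.
Substituting into Q = 32: 4·L^(1/2)·(0.25L)^(1/2) = 32.
Solving, L = 16 and M = 4.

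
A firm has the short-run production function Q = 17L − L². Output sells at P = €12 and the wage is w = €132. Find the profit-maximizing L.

L* = 3

The marginal product of L is MP_L = 17 − 2L.
A price-taking firm hires until the value of the marginal product equals the wage: P·MP_L = w, so 12·(17 − 2L) = 132.
Then 17 − 2L = 11, giving L = 3.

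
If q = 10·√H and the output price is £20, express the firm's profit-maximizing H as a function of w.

MP_H = (1/2)·10·H^(-1/2) = 5·H^(-1/2).
Setting P·MP_H = w: 100·H^(-1/2) = w.
Solving for H: H^(-1/2) = w/100, so H = (100/w)^(2).

H(w) = 10000/w²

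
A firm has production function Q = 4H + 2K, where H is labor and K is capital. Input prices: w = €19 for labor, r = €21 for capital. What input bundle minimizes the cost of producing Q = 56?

H* = 14, K* = 0

The inputs are perfect substitutes, so the firm uses whichever has the lower cost per unit of output.
Cost per unit of output via H is w/4 = 4.75; via K it is r/2 = 10.5. H is cheaper.
Producing Q = 56 with H alone: H = 14, K = 0.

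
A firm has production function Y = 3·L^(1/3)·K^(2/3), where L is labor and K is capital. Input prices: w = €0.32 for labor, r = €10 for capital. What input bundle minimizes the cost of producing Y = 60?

L* = 125, K* = 8

Cost minimization requires the marginal rate of technical substitution to equal the input-price ratio: MP_L/MP_K = w/r.
Here MP_L/MP_K = (1/3)·(K/L)/(2/3) = 0.5·(K/L). Setting this equal to 0.32/10 = 0.032 gives K = 0.064L.
Substituting into Y = 60: 3·L^(1/3)·(0.064L)^(2/3) = 60.
Solving, L = 125 and K = 8.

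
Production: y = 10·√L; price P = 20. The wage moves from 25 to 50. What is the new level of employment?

From P·MP_L = w with MP_L = 5·L^(-1/2), the labor demand is L(w) = (100/w)^(2).
At w = 25: L = 16. At w = 50: L = 4.

L* = 4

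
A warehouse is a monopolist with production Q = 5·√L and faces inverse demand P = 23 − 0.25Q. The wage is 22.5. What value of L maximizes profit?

L* = 4

Marginal revenue from the inverse demand is MR = 23 − 0.5Q.
The marginal product is MP_L = 2.5·L^(-1/2).
A monopolist hires until marginal revenue product equals the wage: MR·MP_L = w.
At L, Q = 5·√L. Substituting and solving: (23 − 2.5·√L)·2.5·L^(-1/2) = 22.5 gives L = 4.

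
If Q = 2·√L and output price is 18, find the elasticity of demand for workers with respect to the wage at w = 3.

MP_L = (1/2)·2·L^(-1/2), so P·MP_L = w gives 18·L^(-1/2) = w.
Solving, L(w) = (18/w)^(2). This is a constant-elasticity form: L ∝ w^(−2), so ε = −2.

ε = -2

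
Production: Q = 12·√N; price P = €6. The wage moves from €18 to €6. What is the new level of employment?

From P·MP_N = w with MP_N = 6·N^(-1/2), the labor demand is N(w) = (36/w)^(2).
At w = 18: N = 4. At w = 6: N = 36.

N* = 36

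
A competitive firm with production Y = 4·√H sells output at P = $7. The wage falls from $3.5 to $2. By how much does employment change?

From P·MP_H = w with MP_H = 2·H^(-1/2), the labor demand is H(w) = (14/w)^(2).
At w = 3.5: H = 16. At w = 2: H = 49.
ΔH = 49 − 16 = 33.

ΔH = 33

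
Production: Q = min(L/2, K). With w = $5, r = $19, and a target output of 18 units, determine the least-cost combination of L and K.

With a fixed-proportions technology, the cost-minimizing bundle uses no slack in either input: L/2 = K = Q.
So L = 2·18 = 36 and K = 18.

L* = 36, K* = 18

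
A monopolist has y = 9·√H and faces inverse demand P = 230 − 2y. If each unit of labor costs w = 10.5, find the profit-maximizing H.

Marginal revenue from the inverse demand is MR = 230 − 4y.
The marginal product is MP_H = 4.5·H^(-1/2).
A monopolist hires until marginal revenue product equals the wage: MR·MP_H = w.
At H, y = 9·√H. Substituting and solving: (230 − 36·√H)·4.5·H^(-1/2) = 10.5 gives H = 36.

H* = 36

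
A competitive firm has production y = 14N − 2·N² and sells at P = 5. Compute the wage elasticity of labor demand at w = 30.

From P·MP_N = w with MP_N = 14 − 4N, labor demand is N(w) = (14 − w/5)/4.
dN/dw = −1/(20) = -0.05.
At w = 30, N = 2, so ε = (dN/dw)·(w/N) = (-0.05)·(30/2) = -0.75.

ε = -0.75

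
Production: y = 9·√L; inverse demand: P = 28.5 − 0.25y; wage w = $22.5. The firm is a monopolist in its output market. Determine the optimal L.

Marginal revenue from the inverse demand is MR = 28.5 − 0.5y.
The marginal product is MP_L = 4.5·L^(-1/2).
A monopolist hires until marginal revenue product equals the wage: MR·MP_L = w.
At L, y = 9·√L. Substituting and solving: (28.5 − 4.5·√L)·4.5·L^(-1/2) = 22.5 gives L = 9.

L* = 9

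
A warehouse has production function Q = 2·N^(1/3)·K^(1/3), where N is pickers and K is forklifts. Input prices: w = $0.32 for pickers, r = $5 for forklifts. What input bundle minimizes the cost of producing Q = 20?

Cost minimization requires the marginal rate of technical substitution to equal the input-price ratio: MP_N/MP_K = w/r.
Here MP_N/MP_K = (1/3)·(K/N)/(1/3) = (K/N). Setting this equal to 0.32/5 = 0.064 gives K = 0.064N.
Substituting into Q = 20: 2·N^(1/3)·(0.064N)^(1/3) = 20.
Solving, N = 125 and K = 8.

N* = 125, K* = 8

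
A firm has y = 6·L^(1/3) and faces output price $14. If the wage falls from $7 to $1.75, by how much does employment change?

ΔL = 56

From P·MP_L = w with MP_L = 2·L^(-2/3), the labor demand is L(w) = (28/w)^(3/2).
At w = 7: L = 8. At w = 1.75: L = 64.
ΔL = 64 − 8 = 56.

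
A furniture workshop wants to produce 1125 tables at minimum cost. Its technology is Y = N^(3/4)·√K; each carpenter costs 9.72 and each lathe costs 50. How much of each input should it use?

Cost minimization requires the marginal rate of technical substitution to equal the input-price ratio: MP_N/MP_K = w/r.
Here MP_N/MP_K = (3/4)·(K/N)/(1/2) = 1.5·(K/N). Setting this equal to 9.72/50 = 0.1944 gives K = 0.1296N.
Substituting into Y = 1125: N^(3/4)·(0.1296N)^(1/2) = 1125.
Solving, N = 625 and K = 81.

N* = 625, K* = 81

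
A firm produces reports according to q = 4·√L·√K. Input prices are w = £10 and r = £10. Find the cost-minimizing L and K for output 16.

Cost minimization requires the marginal rate of technical substitution to equal the input-price ratio: MP_L/MP_K = w/r.
Here MP_L/MP_K = (1/2)·(K/L)/(1/2) = (K/L). Setting this equal to 10/10 = 1 gives K = L.
Substituting into q = 16: 4·L^(1/2)·(L)^(1/2) = 16.
Solving, L = 4 and K = 4.

L* = 4, K* = 4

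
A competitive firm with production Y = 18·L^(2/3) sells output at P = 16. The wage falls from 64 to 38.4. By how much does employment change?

ΔL = 98

From P·MP_L = w with MP_L = 12·L^(-1/3), the labor demand is L(w) = (192/w)^(3).
At w = 64: L = 27. At w = 38.4: L = 125.
ΔL = 125 − 27 = 98.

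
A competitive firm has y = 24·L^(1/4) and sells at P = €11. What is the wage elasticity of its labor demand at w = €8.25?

MP_L = (1/4)·24·L^(-3/4), so P·MP_L = w gives 66·L^(-3/4) = w.
Solving, L(w) = (66/w)^(4/3). This is a constant-elasticity form: L ∝ w^(−4/3), so ε = −4/3.

ε = -4/3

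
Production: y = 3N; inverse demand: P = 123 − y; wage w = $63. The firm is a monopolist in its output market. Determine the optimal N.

N* = 17

Marginal revenue from the inverse demand is MR = 123 − 2y.
The marginal product is MP_N = 3.
A monopolist hires until marginal revenue product equals the wage: MR·MP_N = w.
(123 − 6N)·3 = 63, so N = 17.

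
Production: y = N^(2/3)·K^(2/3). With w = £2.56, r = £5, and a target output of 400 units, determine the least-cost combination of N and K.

Cost minimization requires the marginal rate of technical substitution to equal the input-price ratio: MP_N/MP_K = w/r.
Here MP_N/MP_K = (2/3)·(K/N)/(2/3) = (K/N). Setting this equal to 2.56/5 = 0.512 gives K = 0.512N.
Substituting into y = 400: N^(2/3)·(0.512N)^(2/3) = 400.
Solving, N = 125 and K = 64.

N* = 125, K* = 64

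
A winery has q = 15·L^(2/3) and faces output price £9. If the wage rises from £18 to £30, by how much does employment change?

From P·MP_L = w with MP_L = 10·L^(-1/3), the labor demand is L(w) = (90/w)^(3).
At w = 18: L = 125. At w = 30: L = 27.
ΔL = 27 − 125 = -98.

ΔL = -98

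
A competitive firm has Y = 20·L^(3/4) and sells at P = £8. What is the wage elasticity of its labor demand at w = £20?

ε = -4

MP_L = (3/4)·20·L^(-1/4), so P·MP_L = w gives 120·L^(-1/4) = w.
Solving, L(w) = (120/w)^(4). This is a constant-elasticity form: L ∝ w^(−4), so ε = −4.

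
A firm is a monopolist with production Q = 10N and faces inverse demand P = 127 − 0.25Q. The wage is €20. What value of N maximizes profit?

Marginal revenue from the inverse demand is MR = 127 − 0.5Q.
The marginal product is MP_N = 10.
A monopolist hires until marginal revenue product equals the wage: MR·MP_N = w.
(127 − 5N)·10 = 20, so N = 25.

N* = 25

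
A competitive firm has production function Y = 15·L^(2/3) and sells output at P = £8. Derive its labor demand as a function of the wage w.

MP_L = (2/3)·15·L^(-1/3) = 10·L^(-1/3).
Setting P·MP_L = w: 80·L^(-1/3) = w.
Solving for L: L^(-1/3) = w/80, so L = (80/w)^(3).

L(w) = 512000/w³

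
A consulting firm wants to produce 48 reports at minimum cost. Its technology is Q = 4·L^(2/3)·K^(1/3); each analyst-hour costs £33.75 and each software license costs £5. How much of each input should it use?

L* = 8, K* = 27

Cost minimization requires the marginal rate of technical substitution to equal the input-price ratio: MP_L/MP_K = w/r.
Here MP_L/MP_K = (2/3)·(K/L)/(1/3) = 2·(K/L). Setting this equal to 33.75/5 = 6.75 gives K = 3.375L.
Substituting into Q = 48: 4·L^(2/3)·(3.375L)^(1/3) = 48.
Solving, L = 8 and K = 27.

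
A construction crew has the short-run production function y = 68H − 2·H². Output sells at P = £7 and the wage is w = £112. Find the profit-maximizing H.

The marginal product of H is MP_H = 68 − 4H.
A price-taking firm hires until the value of the marginal product equals the wage: P·MP_H = w, so 7·(68 − 4H) = 112.
Then 68 − 4H = 16, giving H = 13.

H* = 13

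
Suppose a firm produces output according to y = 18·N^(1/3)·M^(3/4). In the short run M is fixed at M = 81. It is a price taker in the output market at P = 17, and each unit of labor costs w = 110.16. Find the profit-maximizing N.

N* = 125

With M = 81, MP_N = (1/3)·18·N^(-2/3)·81^(3/4) = 162·N^(-2/3).
Profit maximization for a price taker requires P·MP_N = w: 17·162·N^(-2/3) = 110.16.
So N^(-2/3) = 0.04, which gives N = 125.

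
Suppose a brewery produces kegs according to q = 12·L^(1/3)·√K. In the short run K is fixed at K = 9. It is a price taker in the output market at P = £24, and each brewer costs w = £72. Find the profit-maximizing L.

With K = 9, MP_L = (1/3)·12·L^(-2/3)·9^(1/2) = 12·L^(-2/3).
Profit maximization for a price taker requires P·MP_L = w: 24·12·L^(-2/3) = 72.
So L^(-2/3) = 0.25, which gives L = 8.

L* = 8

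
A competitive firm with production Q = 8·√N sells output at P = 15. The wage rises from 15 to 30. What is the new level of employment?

From P·MP_N = w with MP_N = 4·N^(-1/2), the labor demand is N(w) = (60/w)^(2).
At w = 15: N = 16. At w = 30: N = 4.

N* = 4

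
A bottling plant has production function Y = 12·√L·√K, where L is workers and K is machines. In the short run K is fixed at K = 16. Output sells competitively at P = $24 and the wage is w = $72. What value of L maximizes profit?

With K = 16, MP_L = (1/2)·12·L^(-1/2)·16^(1/2) = 24·L^(-1/2).
Profit maximization for a price taker requires P·MP_L = w: 24·24·L^(-1/2) = 72.
So L^(-1/2) = 0.125, which gives L = 64.

L* = 64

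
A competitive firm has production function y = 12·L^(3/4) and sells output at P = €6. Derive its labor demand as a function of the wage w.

L(w) = 8503056/w^(4)

MP_L = (3/4)·12·L^(-1/4) = 9·L^(-1/4).
Setting P·MP_L = w: 54·L^(-1/4) = w.
Solving for L: L^(-1/4) = w/54, so L = (54/w)^(4).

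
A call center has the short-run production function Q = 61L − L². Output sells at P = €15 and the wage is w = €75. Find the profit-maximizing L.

The marginal product of L is MP_L = 61 − 2L.
A price-taking firm hires until the value of the marginal product equals the wage: P·MP_L = w, so 15·(61 − 2L) = 75.
Then 61 − 2L = 5, giving L = 28.

L* = 28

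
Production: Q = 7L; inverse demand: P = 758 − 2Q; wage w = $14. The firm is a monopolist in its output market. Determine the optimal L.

L* = 27

Marginal revenue from the inverse demand is MR = 758 − 4Q.
The marginal product is MP_L = 7.
A monopolist hires until marginal revenue product equals the wage: MR·MP_L = w.
(758 − 28L)·7 = 14, so L = 27.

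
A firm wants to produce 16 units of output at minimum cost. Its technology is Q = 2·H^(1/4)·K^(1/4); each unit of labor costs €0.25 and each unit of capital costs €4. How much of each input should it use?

Cost minimization requires the marginal rate of technical substitution to equal the input-price ratio: MP_H/MP_K = w/r.
Here MP_H/MP_K = (1/4)·(K/H)/(1/4) = (K/H). Setting this equal to 0.25/4 = 0.0625 gives K = 0.0625H.
Substituting into Q = 16: 2·H^(1/4)·(0.0625H)^(1/4) = 16.
Solving, H = 256 and K = 16.

H* = 256, K* = 16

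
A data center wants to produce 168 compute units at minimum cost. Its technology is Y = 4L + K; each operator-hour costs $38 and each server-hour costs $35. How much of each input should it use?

L* = 42, K* = 0

The inputs are perfect substitutes, so the firm uses whichever has the lower cost per unit of output.
Cost per unit of output via L is 9.5; via K it is 35. L is cheaper.
Producing Y = 168 with L alone: L = 42, K = 0.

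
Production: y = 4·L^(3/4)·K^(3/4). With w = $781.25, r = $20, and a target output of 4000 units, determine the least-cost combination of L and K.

L* = 16, K* = 625

Cost minimization requires the marginal rate of technical substitution to equal the input-price ratio: MP_L/MP_K = w/r.
Here MP_L/MP_K = (3/4)·(K/L)/(3/4) = (K/L). Setting this equal to 781.25/20 = 39.0625 gives K = 39.0625L.
Substituting into y = 4000: 4·L^(3/4)·(39.0625L)^(3/4) = 4000.
Solving, L = 16 and K = 625.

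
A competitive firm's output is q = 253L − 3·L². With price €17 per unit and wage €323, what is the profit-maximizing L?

The marginal product of L is MP_L = 253 − 6L.
A price-taking firm hires until the value of the marginal product equals the wage: P·MP_L = w, so 17·(253 − 6L) = 323.
Then 253 − 6L = 19, giving L = 39.

L* = 39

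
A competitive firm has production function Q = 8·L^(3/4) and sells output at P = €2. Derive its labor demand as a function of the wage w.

MP_L = (3/4)·8·L^(-1/4) = 6·L^(-1/4).
Setting P·MP_L = w: 12·L^(-1/4) = w.
Solving for L: L^(-1/4) = w/12, so L = (12/w)^(4).

L(w) = 20736/w^(4)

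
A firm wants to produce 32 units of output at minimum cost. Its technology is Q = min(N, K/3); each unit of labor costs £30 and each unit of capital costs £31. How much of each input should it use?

N* = 32, K* = 96

With a fixed-proportions technology, the cost-minimizing bundle uses no slack in either input: N = K/3 = Q.
So N = 32 and K = 3·32 = 96.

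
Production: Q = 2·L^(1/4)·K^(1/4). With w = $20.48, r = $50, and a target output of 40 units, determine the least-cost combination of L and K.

L* = 625, K* = 256

Cost minimization requires the marginal rate of technical substitution to equal the input-price ratio: MP_L/MP_K = w/r.
Here MP_L/MP_K = (1/4)·(K/L)/(1/4) = (K/L). Setting this equal to 20.48/50 = 0.4096 gives K = 0.4096L.
Substituting into Q = 40: 2·L^(1/4)·(0.4096L)^(1/4) = 40.
Solving, L = 625 and K = 256.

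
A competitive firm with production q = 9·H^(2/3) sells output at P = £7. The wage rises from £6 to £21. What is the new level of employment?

H* = 8

From P·MP_H = w with MP_H = 6·H^(-1/3), the labor demand is H(w) = (42/w)^(3).
At w = 6: H = 343. At w = 21: H = 8.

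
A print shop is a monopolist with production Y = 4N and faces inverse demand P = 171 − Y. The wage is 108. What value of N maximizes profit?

N* = 18

Marginal revenue from the inverse demand is MR = 171 − 2Y.
The marginal product is MP_N = 4.
A monopolist hires until marginal revenue product equals the wage: MR·MP_N = w.
(171 − 8N)·4 = 108, so N = 18.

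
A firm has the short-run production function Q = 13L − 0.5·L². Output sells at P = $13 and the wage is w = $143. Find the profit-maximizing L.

The marginal product of L is MP_L = 13 − L.
A price-taking firm hires until the value of the marginal product equals the wage: P·MP_L = w, so 13·(13 − L) = 143.
Then 13 − L = 11, giving L = 2.

L* = 2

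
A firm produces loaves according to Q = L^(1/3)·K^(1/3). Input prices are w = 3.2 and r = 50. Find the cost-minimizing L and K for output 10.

Cost minimization requires the marginal rate of technical substitution to equal the input-price ratio: MP_L/MP_K = w/r.
Here MP_L/MP_K = (1/3)·(K/L)/(1/3) = (K/L). Setting this equal to 3.2/50 = 0.064 gives K = 0.064L.
Substituting into Q = 10: L^(1/3)·(0.064L)^(1/3) = 10.
Solving, L = 125 and K = 8.

L* = 125, K* = 8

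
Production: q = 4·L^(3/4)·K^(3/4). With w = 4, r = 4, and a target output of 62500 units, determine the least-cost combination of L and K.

Cost minimization requires the marginal rate of technical substitution to equal the input-price ratio: MP_L/MP_K = w/r.
Here MP_L/MP_K = (3/4)·(K/L)/(3/4) = (K/L). Setting this equal to 4/4 = 1 gives K = L.
Substituting into q = 62500: 4·L^(3/4)·(L)^(3/4) = 62500.
Solving, L = 625 and K = 625.

L* = 625, K* = 625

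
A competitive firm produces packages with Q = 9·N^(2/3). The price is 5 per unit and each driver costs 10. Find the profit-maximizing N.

N* = 27

MP_N = (2/3)·9·N^(-1/3) = 6·N^(-1/3).
Profit maximization for a price taker requires P·MP_N = w: 5·6·N^(-1/3) = 10.
So N^(-1/3) = 1/3, which gives N = 27.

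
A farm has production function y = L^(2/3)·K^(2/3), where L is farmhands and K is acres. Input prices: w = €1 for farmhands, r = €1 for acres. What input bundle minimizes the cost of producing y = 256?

L* = 64, K* = 64

Cost minimization requires the marginal rate of technical substitution to equal the input-price ratio: MP_L/MP_K = w/r.
Here MP_L/MP_K = (2/3)·(K/L)/(2/3) = (K/L). Setting this equal to 1/1 = 1 gives K = L.
Substituting into y = 256: L^(2/3)·(L)^(2/3) = 256.
Solving, L = 64 and K = 64.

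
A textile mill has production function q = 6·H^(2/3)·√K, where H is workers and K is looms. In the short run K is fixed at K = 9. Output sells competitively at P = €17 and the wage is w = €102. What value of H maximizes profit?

H* = 8

With K = 9, MP_H = (2/3)·6·H^(-1/3)·9^(1/2) = 12·H^(-1/3).
Profit maximization for a price taker requires P·MP_H = w: 17·12·H^(-1/3) = 102.
So H^(-1/3) = 0.5, which gives H = 8.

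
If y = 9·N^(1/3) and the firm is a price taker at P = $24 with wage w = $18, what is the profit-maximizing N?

N* = 8

MP_N = (1/3)·9·N^(-2/3) = 3·N^(-2/3).
Profit maximization for a price taker requires P·MP_N = w: 24·3·N^(-2/3) = 18.
So N^(-2/3) = 0.25, which gives N = 8.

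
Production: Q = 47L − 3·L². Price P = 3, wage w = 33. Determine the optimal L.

L* = 6

The marginal product of L is MP_L = 47 − 6L.
A price-taking firm hires until the value of the marginal product equals the wage: P·MP_L = w, so 3·(47 − 6L) = 33.
Then 47 − 6L = 11, giving L = 6.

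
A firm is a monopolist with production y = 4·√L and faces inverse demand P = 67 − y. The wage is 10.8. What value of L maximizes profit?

Marginal revenue from the inverse demand is MR = 67 − 2y.
The marginal product is MP_L = 2·L^(-1/2).
A monopolist hires until marginal revenue product equals the wage: MR·MP_L = w.
At L, y = 4·√L. Substituting and solving: (67 − 8·√L)·2·L^(-1/2) = 10.8 gives L = 25.

L* = 25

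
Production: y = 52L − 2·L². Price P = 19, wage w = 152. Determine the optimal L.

The marginal product of L is MP_L = 52 − 4L.
A price-taking firm hires until the value of the marginal product equals the wage: P·MP_L = w, so 19·(52 − 4L) = 152.
Then 52 − 4L = 8, giving L = 11.

L* = 11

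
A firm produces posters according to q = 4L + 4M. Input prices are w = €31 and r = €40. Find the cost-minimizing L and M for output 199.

L* = 49.75, M* = 0

The inputs are perfect substitutes, so the firm uses whichever has the lower cost per unit of output.
Cost per unit of output via L is w/4 = 7.75; via M it is r/4 = 10. L is cheaper.
Producing q = 199 with L alone: L = 49.75, M = 0.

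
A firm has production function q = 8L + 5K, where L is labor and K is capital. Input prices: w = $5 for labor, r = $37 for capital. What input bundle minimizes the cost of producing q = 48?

The inputs are perfect substitutes, so the firm uses whichever has the lower cost per unit of output.
Cost per unit of output via L is w/8 = 0.625; via K it is r/5 = 7.4. L is cheaper.
Producing q = 48 with L alone: L = 6, K = 0.

L* = 6, K* = 0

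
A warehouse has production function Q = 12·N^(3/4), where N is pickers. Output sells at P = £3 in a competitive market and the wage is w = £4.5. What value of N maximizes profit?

MP_N = (3/4)·12·N^(-1/4) = 9·N^(-1/4).
Profit maximization for a price taker requires P·MP_N = w: 3·9·N^(-1/4) = 4.5.
So N^(-1/4) = 1/6, which gives N = 1296.

N* = 1296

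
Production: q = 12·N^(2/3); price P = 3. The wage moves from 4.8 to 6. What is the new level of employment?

N* = 64

From P·MP_N = w with MP_N = 8·N^(-1/3), the labor demand is N(w) = (24/w)^(3).
At w = 4.8: N = 125. At w = 6: N = 64.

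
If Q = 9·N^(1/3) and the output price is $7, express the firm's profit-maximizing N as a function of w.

N(w) = (21/w)^(3/2)

MP_N = (1/3)·9·N^(-2/3) = 3·N^(-2/3).
Setting P·MP_N = w: 21·N^(-2/3) = w.
Solving for N: N^(-2/3) = w/21, so N = (21/w)^(3/2).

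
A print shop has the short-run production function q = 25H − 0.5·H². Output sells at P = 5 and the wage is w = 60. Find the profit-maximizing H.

The marginal product of H is MP_H = 25 − H.
A price-taking firm hires until the value of the marginal product equals the wage: P·MP_H = w, so 5·(25 − H) = 60.
Then 25 − H = 12, giving H = 13.

H* = 13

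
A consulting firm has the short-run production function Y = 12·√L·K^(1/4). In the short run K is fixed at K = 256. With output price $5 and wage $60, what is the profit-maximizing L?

L* = 4

With K = 256, MP_L = (1/2)·12·L^(-1/2)·256^(1/4) = 24·L^(-1/2).
Profit maximization for a price taker requires P·MP_L = w: 5·24·L^(-1/2) = 60.
So L^(-1/2) = 0.5, which gives L = 4.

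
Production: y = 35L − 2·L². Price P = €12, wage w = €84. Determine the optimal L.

L* = 7

The marginal product of L is MP_L = 35 − 4L.
A price-taking firm hires until the value of the marginal product equals the wage: P·MP_L = w, so 12·(35 − 4L) = 84.
Then 35 − 4L = 7, giving L = 7.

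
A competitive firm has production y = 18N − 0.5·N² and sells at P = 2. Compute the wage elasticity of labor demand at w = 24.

ε = -2

From P·MP_N = w with MP_N = 18 − N, labor demand is N(w) = 18 − w/2.
dN/dw = −1/(2) = -0.5.
At w = 24, N = 6, so ε = (dN/dw)·(w/N) = (-0.5)·(24/6) = -2.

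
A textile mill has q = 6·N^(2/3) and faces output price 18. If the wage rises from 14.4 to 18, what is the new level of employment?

From P·MP_N = w with MP_N = 4·N^(-1/3), the labor demand is N(w) = (72/w)^(3).
At w = 14.4: N = 125. At w = 18: N = 64.

N* = 64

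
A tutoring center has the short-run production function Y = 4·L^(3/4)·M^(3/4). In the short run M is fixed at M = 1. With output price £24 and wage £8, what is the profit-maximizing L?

With M = 1, MP_L = (3/4)·4·L^(-1/4)·1^(3/4) = 3·L^(-1/4).
Profit maximization for a price taker requires P·MP_L = w: 24·3·L^(-1/4) = 8.
So L^(-1/4) = 1/9, which gives L = 6561.

L* = 6561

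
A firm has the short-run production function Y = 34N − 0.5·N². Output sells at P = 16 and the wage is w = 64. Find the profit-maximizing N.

The marginal product of N is MP_N = 34 − N.
A price-taking firm hires until the value of the marginal product equals the wage: P·MP_N = w, so 16·(34 − N) = 64.
Then 34 − N = 4, giving N = 30.

N* = 30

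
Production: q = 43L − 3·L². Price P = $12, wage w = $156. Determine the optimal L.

L* = 5

The marginal product of L is MP_L = 43 − 6L.
A price-taking firm hires until the value of the marginal product equals the wage: P·MP_L = w, so 12·(43 − 6L) = 156.
Then 43 − 6L = 13, giving L = 5.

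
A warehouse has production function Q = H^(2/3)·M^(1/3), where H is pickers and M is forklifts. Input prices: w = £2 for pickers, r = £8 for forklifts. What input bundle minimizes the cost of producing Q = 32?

H* = 64, M* = 8

Cost minimization requires the marginal rate of technical substitution to equal the input-price ratio: MP_H/MP_M = w/r.
Here MP_H/MP_M = (2/3)·(M/H)/(1/3) = 2·(M/H). Setting this equal to 2/8 = 0.25 gives M = 0.125H.
Substituting into Q = 32: H^(2/3)·(0.125H)^(1/3) = 32.
Solving, H = 64 and M = 8.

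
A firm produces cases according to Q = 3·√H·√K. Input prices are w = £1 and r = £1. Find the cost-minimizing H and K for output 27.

Cost minimization requires the marginal rate of technical substitution to equal the input-price ratio: MP_H/MP_K = w/r.
Here MP_H/MP_K = (1/2)·(K/H)/(1/2) = (K/H). Setting this equal to 1/1 = 1 gives K = H.
Substituting into Q = 27: 3·H^(1/2)·(H)^(1/2) = 27.
Solving, H = 9 and K = 9.

H* = 9, K* = 9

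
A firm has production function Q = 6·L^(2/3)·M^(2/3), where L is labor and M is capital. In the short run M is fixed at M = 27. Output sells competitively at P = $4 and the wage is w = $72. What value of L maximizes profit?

With M = 27, MP_L = (2/3)·6·L^(-1/3)·27^(2/3) = 36·L^(-1/3).
Profit maximization for a price taker requires P·MP_L = w: 4·36·L^(-1/3) = 72.
So L^(-1/3) = 0.5, which gives L = 8.

L* = 8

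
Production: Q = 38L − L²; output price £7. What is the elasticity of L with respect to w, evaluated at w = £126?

ε = -0.9

From P·MP_L = w with MP_L = 38 − 2L, labor demand is L(w) = (38 − w/7)/2.
dL/dw = −1/(14) = -1/14.
At w = 126, L = 10, so ε = (dL/dw)·(w/L) = (-1/14)·(126/10) = -0.9.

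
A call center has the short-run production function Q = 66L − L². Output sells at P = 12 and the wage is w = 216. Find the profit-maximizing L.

The marginal product of L is MP_L = 66 − 2L.
A price-taking firm hires until the value of the marginal product equals the wage: P·MP_L = w, so 12·(66 − 2L) = 216.
Then 66 − 2L = 18, giving L = 24.

L* = 24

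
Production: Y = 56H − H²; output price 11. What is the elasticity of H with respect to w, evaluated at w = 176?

ε = -0.4

From P·MP_H = w with MP_H = 56 − 2H, labor demand is H(w) = (56 − w/11)/2.
dH/dw = −1/(22) = -1/22.
At w = 176, H = 20, so ε = (dH/dw)·(w/H) = (-1/22)·(176/20) = -0.4.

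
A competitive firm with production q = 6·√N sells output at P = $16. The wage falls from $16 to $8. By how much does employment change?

ΔN = 27

From P·MP_N = w with MP_N = 3·N^(-1/2), the labor demand is N(w) = (48/w)^(2).
At w = 16: N = 9. At w = 8: N = 36.
ΔN = 36 − 9 = 27.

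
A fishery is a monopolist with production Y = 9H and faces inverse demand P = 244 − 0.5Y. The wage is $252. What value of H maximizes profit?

Marginal revenue from the inverse demand is MR = 244 − Y.
The marginal product is MP_H = 9.
A monopolist hires until marginal revenue product equals the wage: MR·MP_H = w.
(244 − 9H)·9 = 252, so H = 24.

H* = 24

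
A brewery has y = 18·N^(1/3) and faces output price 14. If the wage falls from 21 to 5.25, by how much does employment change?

ΔN = 56

From P·MP_N = w with MP_N = 6·N^(-2/3), the labor demand is N(w) = (84/w)^(3/2).
At w = 21: N = 8. At w = 5.25: N = 64.
ΔN = 64 − 8 = 56.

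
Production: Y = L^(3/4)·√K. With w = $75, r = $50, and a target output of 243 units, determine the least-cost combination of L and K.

L* = 81, K* = 81

Cost minimization requires the marginal rate of technical substitution to equal the input-price ratio: MP_L/MP_K = w/r.
Here MP_L/MP_K = (3/4)·(K/L)/(1/2) = 1.5·(K/L). Setting this equal to 75/50 = 1.5 gives K = L.
Substituting into Y = 243: L^(3/4)·(L)^(1/2) = 243.
Solving, L = 81 and K = 81.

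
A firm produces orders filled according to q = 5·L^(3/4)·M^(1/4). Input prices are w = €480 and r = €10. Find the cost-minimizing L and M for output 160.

L* = 16, M* = 256

Cost minimization requires the marginal rate of technical substitution to equal the input-price ratio: MP_L/MP_M = w/r.
Here MP_L/MP_M = (3/4)·(M/L)/(1/4) = 3·(M/L). Setting this equal to 480/10 = 48 gives M = 16L.
Substituting into q = 160: 5·L^(3/4)·(16L)^(1/4) = 160.
Solving, L = 16 and M = 256.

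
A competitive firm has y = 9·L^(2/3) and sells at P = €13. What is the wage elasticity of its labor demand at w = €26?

ε = -3

MP_L = (2/3)·9·L^(-1/3), so P·MP_L = w gives 78·L^(-1/3) = w.
Solving, L(w) = (78/w)^(3). This is a constant-elasticity form: L ∝ w^(−3), so ε = −3.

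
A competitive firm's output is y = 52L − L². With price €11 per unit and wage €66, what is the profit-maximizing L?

L* = 23

The marginal product of L is MP_L = 52 − 2L.
A price-taking firm hires until the value of the marginal product equals the wage: P·MP_L = w, so 11·(52 − 2L) = 66.
Then 52 − 2L = 6, giving L = 23.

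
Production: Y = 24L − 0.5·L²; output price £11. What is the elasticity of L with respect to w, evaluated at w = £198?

ε = -3

From P·MP_L = w with MP_L = 24 − L, labor demand is L(w) = 24 − w/11.
dL/dw = −1/(11) = -1/11.
At w = 198, L = 6, so ε = (dL/dw)·(w/L) = (-1/11)·(198/6) = -3.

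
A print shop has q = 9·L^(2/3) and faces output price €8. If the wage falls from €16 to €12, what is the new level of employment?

L* = 64

From P·MP_L = w with MP_L = 6·L^(-1/3), the labor demand is L(w) = (48/w)^(3).
At w = 16: L = 27. At w = 12: L = 64.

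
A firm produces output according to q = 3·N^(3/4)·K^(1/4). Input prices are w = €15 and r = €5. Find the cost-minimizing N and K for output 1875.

Cost minimization requires the marginal rate of technical substitution to equal the input-price ratio: MP_N/MP_K = w/r.
Here MP_N/MP_K = (3/4)·(K/N)/(1/4) = 3·(K/N). Setting this equal to 15/5 = 3 gives K = N.
Substituting into q = 1875: 3·N^(3/4)·(N)^(1/4) = 1875.
Solving, N = 625 and K = 625.

N* = 625, K* = 625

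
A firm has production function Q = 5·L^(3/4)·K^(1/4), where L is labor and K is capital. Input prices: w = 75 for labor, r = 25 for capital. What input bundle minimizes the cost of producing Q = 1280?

Cost minimization requires the marginal rate of technical substitution to equal the input-price ratio: MP_L/MP_K = w/r.
Here MP_L/MP_K = (3/4)·(K/L)/(1/4) = 3·(K/L). Setting this equal to 75/25 = 3 gives K = L.
Substituting into Q = 1280: 5·L^(3/4)·(L)^(1/4) = 1280.
Solving, L = 256 and K = 256.

L* = 256, K* = 256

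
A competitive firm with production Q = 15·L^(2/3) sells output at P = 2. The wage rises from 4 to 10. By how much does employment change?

From P·MP_L = w with MP_L = 10·L^(-1/3), the labor demand is L(w) = (20/w)^(3).
At w = 4: L = 125. At w = 10: L = 8.
ΔL = 8 − 125 = -117.

ΔL = -117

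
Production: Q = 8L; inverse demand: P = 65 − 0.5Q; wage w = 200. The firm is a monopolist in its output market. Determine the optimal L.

L* = 5

Marginal revenue from the inverse demand is MR = 65 − Q.
The marginal product is MP_L = 8.
A monopolist hires until marginal revenue product equals the wage: MR·MP_L = w.
(65 − 8L)·8 = 200, so L = 5.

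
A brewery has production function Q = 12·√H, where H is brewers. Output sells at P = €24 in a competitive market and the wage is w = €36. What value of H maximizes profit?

MP_H = (1/2)·12·H^(-1/2) = 6·H^(-1/2).
Profit maximization for a price taker requires P·MP_H = w: 24·6·H^(-1/2) = 36.
So H^(-1/2) = 0.25, which gives H = 16.

H* = 16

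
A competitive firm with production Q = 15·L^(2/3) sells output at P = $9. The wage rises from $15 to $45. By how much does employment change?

From P·MP_L = w with MP_L = 10·L^(-1/3), the labor demand is L(w) = (90/w)^(3).
At w = 15: L = 216. At w = 45: L = 8.
ΔL = 8 − 216 = -208.

ΔL = -208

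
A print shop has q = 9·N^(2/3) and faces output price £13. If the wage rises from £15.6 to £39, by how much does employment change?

From P·MP_N = w with MP_N = 6·N^(-1/3), the labor demand is N(w) = (78/w)^(3).
At w = 15.6: N = 125. At w = 39: N = 8.
ΔN = 8 − 125 = -117.

ΔN = -117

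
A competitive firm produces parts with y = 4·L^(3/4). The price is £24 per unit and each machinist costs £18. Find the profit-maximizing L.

L* = 256

MP_L = (3/4)·4·L^(-1/4) = 3·L^(-1/4).
Profit maximization for a price taker requires P·MP_L = w: 24·3·L^(-1/4) = 18.
So L^(-1/4) = 0.25, which gives L = 256.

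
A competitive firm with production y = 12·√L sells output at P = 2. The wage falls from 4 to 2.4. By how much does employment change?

ΔL = 16

From P·MP_L = w with MP_L = 6·L^(-1/2), the labor demand is L(w) = (12/w)^(2).
At w = 4: L = 9. At w = 2.4: L = 25.
ΔL = 25 − 9 = 16.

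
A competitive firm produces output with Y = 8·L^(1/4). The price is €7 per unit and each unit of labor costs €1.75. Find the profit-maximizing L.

L* = 16

MP_L = (1/4)·8·L^(-3/4) = 2·L^(-3/4).
Profit maximization for a price taker requires P·MP_L = w: 7·2·L^(-3/4) = 1.75.
So L^(-3/4) = 0.125, which gives L = 16.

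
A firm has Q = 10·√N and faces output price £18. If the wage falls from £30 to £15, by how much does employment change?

ΔN = 27

From P·MP_N = w with MP_N = 5·N^(-1/2), the labor demand is N(w) = (90/w)^(2).
At w = 30: N = 9. At w = 15: N = 36.
ΔN = 36 − 9 = 27.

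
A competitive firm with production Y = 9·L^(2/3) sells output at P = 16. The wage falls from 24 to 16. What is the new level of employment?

L* = 216

From P·MP_L = w with MP_L = 6·L^(-1/3), the labor demand is L(w) = (96/w)^(3).
At w = 24: L = 64. At w = 16: L = 216.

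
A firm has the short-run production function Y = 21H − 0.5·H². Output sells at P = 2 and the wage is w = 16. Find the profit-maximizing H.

H* = 13

The marginal product of H is MP_H = 21 − H.
A price-taking firm hires until the value of the marginal product equals the wage: P·MP_H = w, so 2·(21 − H) = 16.
Then 21 − H = 8, giving H = 13.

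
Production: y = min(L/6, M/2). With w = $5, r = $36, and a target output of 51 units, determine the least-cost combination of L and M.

L* = 306, M* = 102

With a fixed-proportions technology, the cost-minimizing bundle uses no slack in either input: L/6 = M/2 = y.
So L = 6·51 = 306 and M = 2·51 = 102.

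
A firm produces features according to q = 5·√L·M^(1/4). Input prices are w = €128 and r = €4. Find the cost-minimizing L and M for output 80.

L* = 16, M* = 256

Cost minimization requires the marginal rate of technical substitution to equal the input-price ratio: MP_L/MP_M = w/r.
Here MP_L/MP_M = (1/2)·(M/L)/(1/4) = 2·(M/L). Setting this equal to 128/4 = 32 gives M = 16L.
Substituting into q = 80: 5·L^(1/2)·(16L)^(1/4) = 80.
Solving, L = 16 and M = 256.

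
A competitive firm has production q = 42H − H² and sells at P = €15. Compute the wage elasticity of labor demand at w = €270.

From P·MP_H = w with MP_H = 42 − 2H, labor demand is H(w) = (42 − w/15)/2.
dH/dw = −1/(30) = -1/30.
At w = 270, H = 12, so ε = (dH/dw)·(w/H) = (-1/30)·(270/12) = -0.75.

ε = -0.75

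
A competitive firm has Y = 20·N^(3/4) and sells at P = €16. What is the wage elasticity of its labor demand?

ε = -4

MP_N = (3/4)·20·N^(-1/4), so P·MP_N = w gives 240·N^(-1/4) = w.
Solving, N(w) = (240/w)^(4). This is a constant-elasticity form: N ∝ w^(−4), so ε = −4.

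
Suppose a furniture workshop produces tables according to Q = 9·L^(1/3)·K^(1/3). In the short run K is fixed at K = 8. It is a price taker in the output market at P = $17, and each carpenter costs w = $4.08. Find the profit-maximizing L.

With K = 8, MP_L = (1/3)·9·L^(-2/3)·8^(1/3) = 6·L^(-2/3).
Profit maximization for a price taker requires P·MP_L = w: 17·6·L^(-2/3) = 4.08.
So L^(-2/3) = 0.04, which gives L = 125.

L* = 125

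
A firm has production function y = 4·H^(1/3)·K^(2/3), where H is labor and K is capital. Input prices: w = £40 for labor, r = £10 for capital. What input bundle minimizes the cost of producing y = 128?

Cost minimization requires the marginal rate of technical substitution to equal the input-price ratio: MP_H/MP_K = w/r.
Here MP_H/MP_K = (1/3)·(K/H)/(2/3) = 0.5·(K/H). Setting this equal to 40/10 = 4 gives K = 8H.
Substituting into y = 128: 4·H^(1/3)·(8H)^(2/3) = 128.
Solving, H = 8 and K = 64.

H* = 8, K* = 64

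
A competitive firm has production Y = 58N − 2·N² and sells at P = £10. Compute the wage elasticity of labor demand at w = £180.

ε = -0.45

From P·MP_N = w with MP_N = 58 − 4N, labor demand is N(w) = (58 − w/10)/4.
dN/dw = −1/(40) = -0.025.
At w = 180, N = 10, so ε = (dN/dw)·(w/N) = (-0.025)·(180/10) = -0.45.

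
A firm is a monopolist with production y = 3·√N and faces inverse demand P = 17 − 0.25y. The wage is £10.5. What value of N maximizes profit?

Marginal revenue from the inverse demand is MR = 17 − 0.5y.
The marginal product is MP_N = 1.5·N^(-1/2).
A monopolist hires until marginal revenue product equals the wage: MR·MP_N = w.
At N, y = 3·√N. Substituting and solving: (17 − 1.5·√N)·1.5·N^(-1/2) = 10.5 gives N = 4.

N* = 4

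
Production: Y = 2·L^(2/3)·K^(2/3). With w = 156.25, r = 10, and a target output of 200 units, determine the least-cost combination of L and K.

L* = 8, K* = 125

Cost minimization requires the marginal rate of technical substitution to equal the input-price ratio: MP_L/MP_K = w/r.
Here MP_L/MP_K = (2/3)·(K/L)/(2/3) = (K/L). Setting this equal to 156.25/10 = 15.625 gives K = 15.625L.
Substituting into Y = 200: 2·L^(2/3)·(15.625L)^(2/3) = 200.
Solving, L = 8 and K = 125.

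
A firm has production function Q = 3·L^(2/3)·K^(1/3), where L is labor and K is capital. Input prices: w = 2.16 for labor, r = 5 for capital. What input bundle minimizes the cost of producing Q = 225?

L* = 125, K* = 27

Cost minimization requires the marginal rate of technical substitution to equal the input-price ratio: MP_L/MP_K = w/r.
Here MP_L/MP_K = (2/3)·(K/L)/(1/3) = 2·(K/L). Setting this equal to 2.16/5 = 0.432 gives K = 0.216L.
Substituting into Q = 225: 3·L^(2/3)·(0.216L)^(1/3) = 225.
Solving, L = 125 and K = 27.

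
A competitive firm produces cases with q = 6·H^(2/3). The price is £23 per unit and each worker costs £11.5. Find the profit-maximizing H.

MP_H = (2/3)·6·H^(-1/3) = 4·H^(-1/3).
Profit maximization for a price taker requires P·MP_H = w: 23·4·H^(-1/3) = 11.5.
So H^(-1/3) = 0.125, which gives H = 512.

H* = 512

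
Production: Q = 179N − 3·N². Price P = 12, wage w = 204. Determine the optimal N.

The marginal product of N is MP_N = 179 − 6N.
A price-taking firm hires until the value of the marginal product equals the wage: P·MP_N = w, so 12·(179 − 6N) = 204.
Then 179 − 6N = 17, giving N = 27.

N* = 27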